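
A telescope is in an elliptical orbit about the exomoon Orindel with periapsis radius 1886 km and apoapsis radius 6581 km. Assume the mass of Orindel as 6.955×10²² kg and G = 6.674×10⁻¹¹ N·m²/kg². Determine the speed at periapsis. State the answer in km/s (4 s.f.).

v ≈ 1.956 km/s

μ = GM = 6.674×10⁻¹¹ × 6.955×10²² = 4.642×10¹² m³/s².
Semi-major axis a = (r_p + r_a)/2 = 4233.5 km = 4.234×10⁶ m.
Vis-viva: v² = μ(2/r − 1/a) = 4.642×10¹² × (1.060×10⁻⁶ − 2.362×10⁻⁷) = 3.826×10⁶ m²/s².
v = 1956 m/s = 1.956 km/s.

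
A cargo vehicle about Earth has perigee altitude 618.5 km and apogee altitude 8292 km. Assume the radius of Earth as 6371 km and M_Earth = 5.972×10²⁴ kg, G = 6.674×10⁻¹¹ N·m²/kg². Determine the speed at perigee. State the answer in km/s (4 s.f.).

μ = GM = 6.674×10⁻¹¹ × 5.972×10²⁴ = 3.986×10¹⁴ m³/s².
r_p = 6371 + 618.5 = 6989.5 km = 6.9895×10⁶ m.
r_a = 6371 + 8292 = 14663 km = 1.4663×10⁷ m.
Semi-major axis a = (r_p + r_a)/2 = 10826 km = 1.083×10⁷ m.
Vis-viva: v² = μ(2/r − 1/a) = 3.986×10¹⁴ × (2.861×10⁻⁷ − 9.237×10⁻⁸) = 7.723×10⁷ m²/s².
v = 8788 m/s = 8.788 km/s.

v ≈ 8.788 km/s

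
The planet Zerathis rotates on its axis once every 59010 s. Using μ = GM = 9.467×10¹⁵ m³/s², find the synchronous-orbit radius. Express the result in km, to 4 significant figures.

r_sync ≈ 94170 km

A synchronous orbit has period T, so by Kepler's third law a = (μT²/4π²)^(1/3).
μT²/4π² = 9.467×10¹⁵ × (5.901×10⁴)² / 39.48 = 8.350×10²³ m³.
a = 9.417×10⁷ m = 94168 km.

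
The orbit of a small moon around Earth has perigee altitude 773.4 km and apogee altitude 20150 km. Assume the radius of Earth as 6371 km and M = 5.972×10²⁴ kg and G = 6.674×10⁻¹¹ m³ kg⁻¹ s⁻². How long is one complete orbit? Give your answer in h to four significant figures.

μ = GM = 6.674×10⁻¹¹ × 5.972×10²⁴ = 3.986×10¹⁴ m³/s².
r_p = 6371 + 773.4 = 7144.4 km = 7.1444×10⁶ m.
r_a = 6371 + 20150 = 26521 km = 2.6521×10⁷ m.
Semi-major axis a = (r_p + r_a)/2 = (7144.4 + 26521)/2 = 16833 km = 1.683×10⁷ m.
By Kepler's third law T = 2π√(a³/μ) = 2π × 3.459×10³ = 2.173×10⁴ s.
= 6.037 h.

T ≈ 6.037 h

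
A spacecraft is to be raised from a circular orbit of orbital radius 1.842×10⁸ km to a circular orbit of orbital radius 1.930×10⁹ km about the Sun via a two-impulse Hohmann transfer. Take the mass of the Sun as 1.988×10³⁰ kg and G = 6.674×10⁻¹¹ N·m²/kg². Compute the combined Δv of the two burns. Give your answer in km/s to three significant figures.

Δv_total ≈ 14.3 km/s

μ = GM = 6.674×10⁻¹¹ × 1.988×10³⁰ = 1.327×10²⁰ m³/s².
r₁ = 1.842×10⁸ km = 1.842×10¹¹ m.
r₂ = 1.930×10⁹ km = 1.930×10¹² m.
Transfer ellipse a_t = (r₁ + r₂)/2 = 1.057×10¹² m.
At r₁: circular v_c1 = √(μ/r₁) = 26840 m/s; transfer-perihelion v_p = √[μ(2/r₁ − 1/a_t)] = 36260 m/s.
Δv₁ = v_p − v_c1 = 9426 m/s.
At r₂: circular v_c2 = √(μ/r₂) = 8291 m/s; transfer-aphelion v_a = √[μ(2/r₂ − 1/a_t)] = 3461 m/s.
Δv₂ = v_c2 − v_a = 4830 m/s.
Total Δv = Δv₁ + Δv₂ = 14260 m/s = 14.26 km/s.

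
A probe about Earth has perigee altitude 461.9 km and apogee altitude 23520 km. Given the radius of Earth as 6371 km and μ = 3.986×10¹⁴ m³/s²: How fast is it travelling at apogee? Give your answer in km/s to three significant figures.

v ≈ 2.23 km/s

r_p = 6371 + 461.9 = 6832.9 km = 6.8329×10⁶ m.
r_a = 6371 + 23520 = 29891 km = 2.9891×10⁷ m.
Semi-major axis a = (r_p + r_a)/2 = 18362 km = 1.836×10⁷ m.
Vis-viva: v² = μ(2/r − 1/a) = 3.986×10¹⁴ × (6.691×10⁻⁸ − 5.446×10⁻⁸) = 4.962×10⁶ m²/s².
v = 2228 m/s = 2.228 km/s.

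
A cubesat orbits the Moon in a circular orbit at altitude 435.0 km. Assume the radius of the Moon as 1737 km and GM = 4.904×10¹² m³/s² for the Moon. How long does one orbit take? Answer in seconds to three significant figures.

r = 1737 + 435.0 = 2172.0 km = 2.1720×10⁶ m.
Kepler's third law: T = 2π√(r³/μ) = 2π√((2.172×10⁶)³ / 4.904×10¹²).
r³/μ = 2.089×10⁶ s², so T = 2π × 1.445×10³ = 9.082×10³ s.

T ≈ 9080 seconds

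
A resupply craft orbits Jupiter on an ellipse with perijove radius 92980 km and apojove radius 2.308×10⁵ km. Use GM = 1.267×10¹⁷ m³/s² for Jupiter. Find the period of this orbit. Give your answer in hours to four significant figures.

Semi-major axis a = (r_p + r_a)/2 = (92980 + 2.3080×10⁵)/2 = 1.6189×10⁵ km = 1.619×10⁸ m.
By Kepler's third law T = 2π√(a³/μ) = 2π × 5.787×10³ = 3.636×10⁴ s.
= 10.10 hours.

T ≈ 10.10 hours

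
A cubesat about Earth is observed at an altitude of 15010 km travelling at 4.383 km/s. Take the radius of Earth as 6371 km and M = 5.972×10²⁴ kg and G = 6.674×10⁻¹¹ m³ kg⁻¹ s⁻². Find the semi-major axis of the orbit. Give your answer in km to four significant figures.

a ≈ 22050 km

μ = GM = 6.674×10⁻¹¹ × 5.972×10²⁴ = 3.986×10¹⁴ m³/s².
r = 6371 + 15010 = 21381 km = 2.138×10⁷ m.
Vis-viva rearranged: 1/a = 2/r − v²/μ = 9.354×10⁻⁸ − 4.820×10⁻⁸ = 4.534×10⁻⁸ m⁻¹.
a = 2.205×10⁷ m = 22055 km.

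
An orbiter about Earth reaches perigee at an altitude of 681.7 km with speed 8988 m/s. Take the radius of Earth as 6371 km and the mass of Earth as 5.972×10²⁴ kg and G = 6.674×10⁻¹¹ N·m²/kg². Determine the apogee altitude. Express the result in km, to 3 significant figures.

apogee altitude ≈ 11300 km

μ = GM = 6.674×10⁻¹¹ × 5.972×10²⁴ = 3.986×10¹⁴ m³/s².
r_p = 6371 + 681.7 = 7052.7 km = 7.053×10⁶ m.
Specific energy ε = v²/2 − μ/r = -1.612×10⁷ J/kg, so a = −μ/(2ε) = 1.236×10⁷ m.
The apsides satisfy r_p + r_a = 2a, so the apogee radius is 2a − r_p = 1.767×10⁷ m = 17671 km.
Apogee altitude = 17671 − 6371 = 11300 km.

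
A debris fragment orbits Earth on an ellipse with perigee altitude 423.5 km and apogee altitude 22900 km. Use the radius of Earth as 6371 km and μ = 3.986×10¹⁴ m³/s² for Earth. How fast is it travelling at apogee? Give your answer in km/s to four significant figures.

v ≈ 2.265 km/s

r_p = 6371 + 423.5 = 6794.5 km = 6.7945×10⁶ m.
r_a = 6371 + 22900 = 29271 km = 2.9271×10⁷ m.
Semi-major axis a = (r_p + r_a)/2 = 18033 km = 1.803×10⁷ m.
Vis-viva: v² = μ(2/r − 1/a) = 3.986×10¹⁴ × (6.833×10⁻⁸ − 5.545×10⁻⁸) = 5.131×10⁶ m²/s².
v = 2265 m/s = 2.265 km/s.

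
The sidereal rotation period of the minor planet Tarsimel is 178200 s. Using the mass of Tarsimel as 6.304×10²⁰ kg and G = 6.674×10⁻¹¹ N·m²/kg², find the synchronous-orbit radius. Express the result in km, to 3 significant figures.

μ = GM = 6.674×10⁻¹¹ × 6.304×10²⁰ = 4.207×10¹⁰ m³/s².
A synchronous orbit has period T, so by Kepler's third law a = (μT²/4π²)^(1/3).
μT²/4π² = 4.207×10¹⁰ × (1.782×10⁵)² / 39.48 = 3.384×10¹⁹ m³.
a = 3.235×10⁶ m = 3234.6 km.

r_sync ≈ 3230 km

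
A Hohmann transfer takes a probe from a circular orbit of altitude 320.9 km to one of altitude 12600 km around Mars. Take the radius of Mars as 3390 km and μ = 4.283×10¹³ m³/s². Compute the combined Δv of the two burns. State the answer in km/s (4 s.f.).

r₁ = 3390 + 320.9 = 3710.9 km = 3.7109×10⁶ m.
r₂ = 3390 + 12600 = 15990 km = 1.5990×10⁷ m.
Transfer ellipse a_t = (r₁ + r₂)/2 = 9.850×10⁶ m.
At r₁: circular v_c1 = √(μ/r₁) = 3397 m/s; transfer-periapsis v_p = √[μ(2/r₁ − 1/a_t)] = 4328 m/s.
Δv₁ = v_p − v_c1 = 931.1 m/s.
At r₂: circular v_c2 = √(μ/r₂) = 1637 m/s; transfer-apoapsis v_a = √[μ(2/r₂ − 1/a_t)] = 1005 m/s.
Δv₂ = v_c2 − v_a = 632.1 m/s.
Total Δv = Δv₁ + Δv₂ = 1563 m/s = 1.563 km/s.

Δv_total ≈ 1.563 km/s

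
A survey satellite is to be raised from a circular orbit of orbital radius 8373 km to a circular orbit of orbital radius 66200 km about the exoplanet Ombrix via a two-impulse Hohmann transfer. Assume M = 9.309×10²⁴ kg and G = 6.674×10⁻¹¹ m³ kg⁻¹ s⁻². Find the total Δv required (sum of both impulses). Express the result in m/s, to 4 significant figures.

Δv_total ≈ 4476 m/s

μ = GM = 6.674×10⁻¹¹ × 9.309×10²⁴ = 6.213×10¹⁴ m³/s².
r₁ = 8373 km = 8.373×10⁶ m.
r₂ = 66200 km = 6.620×10⁷ m.
Transfer ellipse a_t = (r₁ + r₂)/2 = 3.729×10⁷ m.
At r₁: circular v_c1 = √(μ/r₁) = 8614 m/s; transfer-periapsis v_p = √[μ(2/r₁ − 1/a_t)] = 11480 m/s.
Δv₁ = v_p − v_c1 = 2864 m/s.
At r₂: circular v_c2 = √(μ/r₂) = 3063 m/s; transfer-apoapsis v_a = √[μ(2/r₂ − 1/a_t)] = 1452 m/s.
Δv₂ = v_c2 − v_a = 1612 m/s.
Total Δv = Δv₁ + Δv₂ = 4476 m/s.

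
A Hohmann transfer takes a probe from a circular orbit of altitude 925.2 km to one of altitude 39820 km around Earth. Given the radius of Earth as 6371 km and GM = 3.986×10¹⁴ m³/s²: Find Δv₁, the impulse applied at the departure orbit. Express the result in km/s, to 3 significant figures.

Δv ≈ 2.32 km/s

r₁ = 6371 + 925.2 = 7296.2 km = 7.2962×10⁶ m.
r₂ = 6371 + 39820 = 46191 km = 4.6191×10⁷ m.
Transfer ellipse a_t = (r₁ + r₂)/2 = 2.674×10⁷ m.
At r₁: circular v_c1 = √(μ/r₁) = 7391 m/s; transfer-perigee v_p = √[μ(2/r₁ − 1/a_t)] = 9714 m/s.
Δv₁ = v_p − v_c1 = 2323 m/s.
= 2.323 km/s.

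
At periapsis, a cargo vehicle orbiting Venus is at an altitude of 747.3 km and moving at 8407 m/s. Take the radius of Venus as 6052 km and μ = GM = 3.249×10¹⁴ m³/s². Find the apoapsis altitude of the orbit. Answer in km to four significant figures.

r_p = 6052 + 747.3 = 6799.3 km = 6.799×10⁶ m.
Specific energy ε = v²/2 − μ/r = -1.245×10⁷ J/kg, so a = −μ/(2ε) = 1.305×10⁷ m.
The apsides satisfy r_p + r_a = 2a, so the apoapsis radius is 2a − r_p = 1.931×10⁷ m = 19307 km.
Apoapsis altitude = 19307 − 6052 = 13255 km.

apoapsis altitude ≈ 13250 km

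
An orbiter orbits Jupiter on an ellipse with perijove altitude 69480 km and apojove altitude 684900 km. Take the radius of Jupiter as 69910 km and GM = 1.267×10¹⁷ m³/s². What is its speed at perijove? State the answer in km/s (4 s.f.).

v ≈ 39.17 km/s

r_p = 69910 + 69480 = 139390 km = 1.3939×10⁸ m.
r_a = 69910 + 684900 = 754810 km = 7.5481×10⁸ m.
Semi-major axis a = (r_p + r_a)/2 = 4.4710×10⁵ km = 4.471×10⁸ m.
Vis-viva: v² = μ(2/r − 1/a) = 1.267×10¹⁷ × (1.435×10⁻⁸ − 2.237×10⁻⁹) = 1.535×10⁹ m²/s².
v = 39170 m/s = 39.17 km/s.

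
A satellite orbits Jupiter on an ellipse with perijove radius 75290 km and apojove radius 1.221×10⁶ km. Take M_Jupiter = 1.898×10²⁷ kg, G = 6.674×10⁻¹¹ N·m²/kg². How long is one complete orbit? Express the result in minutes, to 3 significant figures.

T ≈ 4860 minutes

μ = GM = 6.674×10⁻¹¹ × 1.898×10²⁷ = 1.267×10¹⁷ m³/s².
Semi-major axis a = (r_p + r_a)/2 = (75290 + 1.2210×10⁶)/2 = 6.4814×10⁵ km = 6.481×10⁸ m.
By Kepler's third law T = 2π√(a³/μ) = 2π × 4.636×10⁴ = 2.913×10⁵ s.
= 4855 minutes.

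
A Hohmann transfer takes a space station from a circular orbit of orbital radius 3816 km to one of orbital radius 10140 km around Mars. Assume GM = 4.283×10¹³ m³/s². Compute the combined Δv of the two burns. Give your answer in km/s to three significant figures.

r₁ = 3816 km = 3.816×10⁶ m.
r₂ = 10140 km = 1.014×10⁷ m.
Transfer ellipse a_t = (r₁ + r₂)/2 = 6.978×10⁶ m.
At r₁: circular v_c1 = √(μ/r₁) = 3350 m/s; transfer-periapsis v_p = √[μ(2/r₁ − 1/a_t)] = 4039 m/s.
Δv₁ = v_p − v_c1 = 688.3 m/s.
At r₂: circular v_c2 = √(μ/r₂) = 2055 m/s; transfer-apoapsis v_a = √[μ(2/r₂ − 1/a_t)] = 1520 m/s.
Δv₂ = v_c2 − v_a = 535.4 m/s.
Total Δv = Δv₁ + Δv₂ = 1224 m/s = 1.224 km/s.

Δv_total ≈ 1.22 km/s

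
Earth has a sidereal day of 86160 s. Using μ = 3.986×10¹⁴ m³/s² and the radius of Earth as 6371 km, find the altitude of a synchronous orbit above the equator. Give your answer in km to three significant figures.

A synchronous orbit has period T, so by Kepler's third law a = (μT²/4π²)^(1/3).
μT²/4π² = 3.986×10¹⁴ × (8.616×10⁴)² / 39.48 = 7.495×10²² m³.
a = 4.216×10⁷ m = 42163 km.
Altitude h = a − R = 42163 − 6371 = 35792 km.

h_sync ≈ 35800 km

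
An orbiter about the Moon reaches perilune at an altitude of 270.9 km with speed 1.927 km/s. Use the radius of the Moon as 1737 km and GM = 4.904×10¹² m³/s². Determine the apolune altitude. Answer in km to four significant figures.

r_p = 1737 + 270.9 = 2007.9 km = 2.008×10⁶ m.
Specific energy ε = v²/2 − μ/r = -5.857×10⁵ J/kg, so a = −μ/(2ε) = 4.187×10⁶ m.
The apsides satisfy r_p + r_a = 2a, so the apolune radius is 2a − r_p = 6.365×10⁶ m = 6365.2 km.
Apolune altitude = 6365.2 − 1737 = 4628.2 km.

apolune altitude ≈ 4628 km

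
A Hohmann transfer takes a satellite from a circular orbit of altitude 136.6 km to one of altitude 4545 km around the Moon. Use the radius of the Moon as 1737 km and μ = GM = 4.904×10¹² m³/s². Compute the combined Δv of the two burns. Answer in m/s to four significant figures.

r₁ = 1737 + 136.6 = 1873.6 km = 1.8736×10⁶ m.
r₂ = 1737 + 4545 = 6282.0 km = 6.2820×10⁶ m.
Transfer ellipse a_t = (r₁ + r₂)/2 = 4.078×10⁶ m.
At r₁: circular v_c1 = √(μ/r₁) = 1618 m/s; transfer-perilune v_p = √[μ(2/r₁ − 1/a_t)] = 2008 m/s.
Δv₁ = v_p − v_c1 = 390.2 m/s.
At r₂: circular v_c2 = √(μ/r₂) = 883.5 m/s; transfer-apolune v_a = √[μ(2/r₂ − 1/a_t)] = 598.9 m/s.
Δv₂ = v_c2 − v_a = 284.6 m/s.
Total Δv = Δv₁ + Δv₂ = 674.8 m/s.

Δv_total ≈ 674.8 m/s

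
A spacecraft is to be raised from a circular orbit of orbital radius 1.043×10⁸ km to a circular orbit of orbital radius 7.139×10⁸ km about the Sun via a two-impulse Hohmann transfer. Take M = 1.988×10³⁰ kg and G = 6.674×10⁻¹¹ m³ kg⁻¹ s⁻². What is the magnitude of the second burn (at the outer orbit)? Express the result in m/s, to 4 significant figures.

Δv ≈ 6749 m/s

μ = GM = 6.674×10⁻¹¹ × 1.988×10³⁰ = 1.327×10²⁰ m³/s².
r₁ = 1.043×10⁸ km = 1.043×10¹¹ m.
r₂ = 7.139×10⁸ km = 7.139×10¹¹ m.
Transfer ellipse a_t = (r₁ + r₂)/2 = 4.091×10¹¹ m.
At r₁: circular v_c1 = √(μ/r₁) = 35670 m/s; transfer-perihelion v_p = √[μ(2/r₁ − 1/a_t)] = 47120 m/s.
At r₂: circular v_c2 = √(μ/r₂) = 13630 m/s; transfer-aphelion v_a = √[μ(2/r₂ − 1/a_t)] = 6884 m/s.
Δv₂ = v_c2 − v_a = 6749 m/s.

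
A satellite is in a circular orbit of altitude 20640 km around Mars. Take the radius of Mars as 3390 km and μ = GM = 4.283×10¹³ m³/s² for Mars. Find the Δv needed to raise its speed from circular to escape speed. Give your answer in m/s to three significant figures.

r = 3390 + 20640 = 24030 km = 2.4030×10⁷ m.
Circular speed v_c = √(μ/r) = 1335 m/s.
Escape speed v_esc = √(2μ/r) = √2 × v_c = 1888 m/s.
Δv = v_esc − v_c = 553.0 m/s.

Δv ≈ 553 m/s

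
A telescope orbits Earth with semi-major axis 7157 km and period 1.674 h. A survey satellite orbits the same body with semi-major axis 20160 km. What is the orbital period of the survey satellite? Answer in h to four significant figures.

T₂ ≈ 7.914 h

Kepler's third law: T² ∝ a³, so T₂ = T₁ (a₂/a₁)^(3/2).
a₂/a₁ = 2.817, (a₂/a₁)^(3/2) = 4.728.
T₂ = 1.674 × 4.728 = 7.914 h.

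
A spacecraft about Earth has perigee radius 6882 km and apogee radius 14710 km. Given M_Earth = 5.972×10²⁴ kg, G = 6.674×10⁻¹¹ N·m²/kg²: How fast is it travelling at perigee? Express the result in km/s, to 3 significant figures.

μ = GM = 6.674×10⁻¹¹ × 5.972×10²⁴ = 3.986×10¹⁴ m³/s².
Semi-major axis a = (r_p + r_a)/2 = 10796 km = 1.080×10⁷ m.
Vis-viva: v² = μ(2/r − 1/a) = 3.986×10¹⁴ × (2.906×10⁻⁷ − 9.263×10⁻⁸) = 7.891×10⁷ m²/s².
v = 8883 m/s = 8.883 km/s.

v ≈ 8.88 km/s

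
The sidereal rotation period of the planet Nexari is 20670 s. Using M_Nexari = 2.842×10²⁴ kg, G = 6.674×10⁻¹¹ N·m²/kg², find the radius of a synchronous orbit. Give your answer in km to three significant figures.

r_sync ≈ 12700 km

μ = GM = 6.674×10⁻¹¹ × 2.842×10²⁴ = 1.897×10¹⁴ m³/s².
A synchronous orbit has period T, so by Kepler's third law a = (μT²/4π²)^(1/3).
μT²/4π² = 1.897×10¹⁴ × (2.067×10⁴)² / 39.48 = 2.053×10²¹ m³.
a = 1.271×10⁷ m = 12709 km.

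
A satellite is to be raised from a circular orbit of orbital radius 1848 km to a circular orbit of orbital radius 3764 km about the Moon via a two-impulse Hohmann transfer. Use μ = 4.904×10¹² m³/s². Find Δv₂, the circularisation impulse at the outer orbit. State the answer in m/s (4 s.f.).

Δv ≈ 215.1 m/s

r₁ = 1848 km = 1.848×10⁶ m.
r₂ = 3764 km = 3.764×10⁶ m.
Transfer ellipse a_t = (r₁ + r₂)/2 = 2.806×10⁶ m.
At r₁: circular v_c1 = √(μ/r₁) = 1629 m/s; transfer-perilune v_p = √[μ(2/r₁ − 1/a_t)] = 1887 m/s.
At r₂: circular v_c2 = √(μ/r₂) = 1141 m/s; transfer-apolune v_a = √[μ(2/r₂ − 1/a_t)] = 926.3 m/s.
Δv₂ = v_c2 − v_a = 215.1 m/s.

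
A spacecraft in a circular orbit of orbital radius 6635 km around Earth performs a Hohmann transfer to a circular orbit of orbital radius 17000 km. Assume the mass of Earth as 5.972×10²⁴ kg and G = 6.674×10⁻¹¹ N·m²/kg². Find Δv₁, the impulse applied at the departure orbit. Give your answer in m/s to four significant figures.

Δv ≈ 1545 m/s

μ = GM = 6.674×10⁻¹¹ × 5.972×10²⁴ = 3.986×10¹⁴ m³/s².
r₁ = 6635 km = 6.635×10⁶ m.
r₂ = 17000 km = 1.700×10⁷ m.
Transfer ellipse a_t = (r₁ + r₂)/2 = 1.182×10⁷ m.
At r₁: circular v_c1 = √(μ/r₁) = 7751 m/s; transfer-perigee v_p = √[μ(2/r₁ − 1/a_t)] = 9296 m/s.
Δv₁ = v_p − v_c1 = 1545 m/s.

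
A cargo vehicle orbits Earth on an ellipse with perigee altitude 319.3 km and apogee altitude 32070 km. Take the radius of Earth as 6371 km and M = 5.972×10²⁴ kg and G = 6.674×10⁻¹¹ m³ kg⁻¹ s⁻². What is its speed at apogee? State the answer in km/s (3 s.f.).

μ = GM = 6.674×10⁻¹¹ × 5.972×10²⁴ = 3.986×10¹⁴ m³/s².
r_p = 6371 + 319.3 = 6690.3 km = 6.6903×10⁶ m.
r_a = 6371 + 32070 = 38441 km = 3.8441×10⁷ m.
Semi-major axis a = (r_p + r_a)/2 = 22566 km = 2.257×10⁷ m.
Vis-viva: v² = μ(2/r − 1/a) = 3.986×10¹⁴ × (5.203×10⁻⁸ − 4.432×10⁻⁸) = 3.074×10⁶ m²/s².
v = 1753 m/s = 1.753 km/s.

v ≈ 1.75 km/s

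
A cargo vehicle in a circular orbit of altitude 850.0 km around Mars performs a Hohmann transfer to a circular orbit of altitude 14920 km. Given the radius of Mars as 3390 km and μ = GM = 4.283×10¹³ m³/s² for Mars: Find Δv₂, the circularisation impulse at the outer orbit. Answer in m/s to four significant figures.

r₁ = 3390 + 850.0 = 4240.0 km = 4.2400×10⁶ m.
r₂ = 3390 + 14920 = 18310 km = 1.8310×10⁷ m.
Transfer ellipse a_t = (r₁ + r₂)/2 = 1.128×10⁷ m.
At r₁: circular v_c1 = √(μ/r₁) = 3178 m/s; transfer-periapsis v_p = √[μ(2/r₁ − 1/a_t)] = 4050 m/s.
At r₂: circular v_c2 = √(μ/r₂) = 1529 m/s; transfer-apoapsis v_a = √[μ(2/r₂ − 1/a_t)] = 937.9 m/s.
Δv₂ = v_c2 − v_a = 591.5 m/s.

Δv ≈ 591.5 m/s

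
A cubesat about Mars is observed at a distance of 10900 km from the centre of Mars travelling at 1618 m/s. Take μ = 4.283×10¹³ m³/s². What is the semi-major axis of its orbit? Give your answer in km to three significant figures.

a ≈ 8170 km

r = 1.090×10⁷ m.
Vis-viva rearranged: 1/a = 2/r − v²/μ = 1.835×10⁻⁷ − 6.112×10⁻⁸ = 1.224×10⁻⁷ m⁻¹.
a = 8.172×10⁶ m = 8172.4 km.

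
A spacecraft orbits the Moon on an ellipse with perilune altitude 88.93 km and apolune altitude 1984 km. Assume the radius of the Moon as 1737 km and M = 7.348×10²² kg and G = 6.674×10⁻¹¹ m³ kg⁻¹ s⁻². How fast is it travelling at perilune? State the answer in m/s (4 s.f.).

v ≈ 1898 m/s

μ = GM = 6.674×10⁻¹¹ × 7.348×10²² = 4.904×10¹² m³/s².
r_p = 1737 + 88.93 = 1825.9 km = 1.8259×10⁶ m.
r_a = 1737 + 1984 = 3721.0 km = 3.7210×10⁶ m.
Semi-major axis a = (r_p + r_a)/2 = 2773.5 km = 2.773×10⁶ m.
Vis-viva: v² = μ(2/r − 1/a) = 4.904×10¹² × (1.095×10⁻⁶ − 3.606×10⁻⁷) = 3.603×10⁶ m²/s².
v = 1898 m/s.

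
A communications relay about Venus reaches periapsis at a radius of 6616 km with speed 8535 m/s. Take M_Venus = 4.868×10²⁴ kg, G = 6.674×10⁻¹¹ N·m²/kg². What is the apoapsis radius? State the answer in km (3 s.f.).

μ = GM = 6.674×10⁻¹¹ × 4.868×10²⁴ = 3.249×10¹⁴ m³/s².
r_p = 6.616×10⁶ m.
Specific energy ε = v²/2 − μ/r = -1.268×10⁷ J/kg, so a = −μ/(2ε) = 1.281×10⁷ m.
The apsides satisfy r_p + r_a = 2a, so the apoapsis radius is 2a − r_p = 1.900×10⁷ m = 18999 km.

apoapsis radius ≈ 19000 km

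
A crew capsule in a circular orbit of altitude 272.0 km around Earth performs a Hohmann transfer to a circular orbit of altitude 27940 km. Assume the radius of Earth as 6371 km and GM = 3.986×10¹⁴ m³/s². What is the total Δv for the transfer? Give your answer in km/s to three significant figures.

Δv_total ≈ 3.75 km/s

r₁ = 6371 + 272.0 = 6643.0 km = 6.6430×10⁶ m.
r₂ = 6371 + 27940 = 34311 km = 3.4311×10⁷ m.
Transfer ellipse a_t = (r₁ + r₂)/2 = 2.048×10⁷ m.
At r₁: circular v_c1 = √(μ/r₁) = 7746 m/s; transfer-perigee v_p = √[μ(2/r₁ − 1/a_t)] = 10030 m/s.
Δv₁ = v_p − v_c1 = 2281 m/s.
At r₂: circular v_c2 = √(μ/r₂) = 3408 m/s; transfer-apogee v_a = √[μ(2/r₂ − 1/a_t)] = 1941 m/s.
Δv₂ = v_c2 − v_a = 1467 m/s.
Total Δv = Δv₁ + Δv₂ = 3748 m/s = 3.748 km/s.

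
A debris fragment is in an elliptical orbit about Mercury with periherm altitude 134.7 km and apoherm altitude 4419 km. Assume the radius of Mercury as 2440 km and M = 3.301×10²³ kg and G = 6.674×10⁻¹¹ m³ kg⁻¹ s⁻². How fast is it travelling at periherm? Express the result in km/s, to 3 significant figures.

v ≈ 3.53 km/s

μ = GM = 6.674×10⁻¹¹ × 3.301×10²³ = 2.203×10¹³ m³/s².
r_p = 2440 + 134.7 = 2574.7 km = 2.5747×10⁶ m.
r_a = 2440 + 4419 = 6859.0 km = 6.8590×10⁶ m.
Semi-major axis a = (r_p + r_a)/2 = 4716.9 km = 4.717×10⁶ m.
Vis-viva: v² = μ(2/r − 1/a) = 2.203×10¹³ × (7.768×10⁻⁷ − 2.120×10⁻⁷) = 1.244×10⁷ m²/s².
v = 3527 m/s = 3.527 km/s.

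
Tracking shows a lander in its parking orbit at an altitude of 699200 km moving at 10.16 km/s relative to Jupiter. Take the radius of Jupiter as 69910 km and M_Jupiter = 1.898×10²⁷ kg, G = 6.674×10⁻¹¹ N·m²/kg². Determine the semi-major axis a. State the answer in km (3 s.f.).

a ≈ 5.60×10⁵ km

μ = GM = 6.674×10⁻¹¹ × 1.898×10²⁷ = 1.267×10¹⁷ m³/s².
r = 69910 + 699200 = 7.6911×10⁵ km = 7.691×10⁸ m.
Specific orbital energy ε = v²/2 − μ/r = (10160)²/2 − 1.267×10¹⁷/7.691×10⁸ = -1.131×10⁸ J/kg.
Since ε = −μ/(2a), a = −μ/(2ε) = 5.601×10⁸ m = 5.6007×10⁵ km.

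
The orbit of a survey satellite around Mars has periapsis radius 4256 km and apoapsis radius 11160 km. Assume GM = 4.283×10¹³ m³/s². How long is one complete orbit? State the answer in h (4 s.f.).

T ≈ 5.707 h

Semi-major axis a = (r_p + r_a)/2 = (4256.0 + 11160)/2 = 7708.0 km = 7.708×10⁶ m.
By Kepler's third law T = 2π√(a³/μ) = 2π × 3.270×10³ = 2.055×10⁴ s.
= 5.707 h.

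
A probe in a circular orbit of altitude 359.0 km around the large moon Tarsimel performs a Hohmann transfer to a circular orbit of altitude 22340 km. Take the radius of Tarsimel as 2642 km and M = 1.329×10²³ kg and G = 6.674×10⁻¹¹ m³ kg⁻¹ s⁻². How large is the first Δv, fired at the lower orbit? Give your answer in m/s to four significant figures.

Δv ≈ 578.0 m/s

μ = GM = 6.674×10⁻¹¹ × 1.329×10²³ = 8.870×10¹² m³/s².
r₁ = 2642 + 359.0 = 3001.0 km = 3.0010×10⁶ m.
r₂ = 2642 + 22340 = 24982 km = 2.4982×10⁷ m.
Transfer ellipse a_t = (r₁ + r₂)/2 = 1.399×10⁷ m.
At r₁: circular v_c1 = √(μ/r₁) = 1719 m/s; transfer-periapsis v_p = √[μ(2/r₁ − 1/a_t)] = 2297 m/s.
Δv₁ = v_p − v_c1 = 578.0 m/s.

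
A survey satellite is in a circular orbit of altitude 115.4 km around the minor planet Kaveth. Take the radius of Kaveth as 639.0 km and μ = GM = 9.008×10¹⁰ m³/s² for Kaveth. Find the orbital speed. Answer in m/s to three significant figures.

v ≈ 346 m/s

r = 639.0 + 115.4 = 754.40 km = 7.5440×10⁵ m.
For a circular orbit v = √(μ/r) = √(9.008×10¹⁰ / 7.544×10⁵) = √(1.194×10⁵) = 345.6 m/s.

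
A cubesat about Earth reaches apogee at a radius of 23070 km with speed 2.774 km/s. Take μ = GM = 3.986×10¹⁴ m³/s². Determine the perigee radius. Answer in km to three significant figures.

r_a = 2.307×10⁷ m.
Specific energy ε = v²/2 − μ/r = -1.343×10⁷ J/kg, so a = −μ/(2ε) = 1.484×10⁷ m.
The apsides satisfy r_p + r_a = 2a, so the perigee radius is 2a − r_a = 6.609×10⁶ m = 6609.1 km.

perigee radius ≈ 6610 km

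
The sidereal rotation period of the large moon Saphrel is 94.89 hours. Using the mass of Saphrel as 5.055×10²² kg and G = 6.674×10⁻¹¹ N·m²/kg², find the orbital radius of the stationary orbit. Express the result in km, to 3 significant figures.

μ = GM = 6.674×10⁻¹¹ × 5.055×10²² = 3.374×10¹² m³/s².
T = 94.89 hours = 3.416×10⁵ s.
A synchronous orbit has period T, so by Kepler's third law a = (μT²/4π²)^(1/3).
μT²/4π² = 3.374×10¹² × (3.416×10⁵)² / 39.48 = 9.972×10²¹ m³.
a = 2.152×10⁷ m = 21524 km.

r_sync ≈ 21500 km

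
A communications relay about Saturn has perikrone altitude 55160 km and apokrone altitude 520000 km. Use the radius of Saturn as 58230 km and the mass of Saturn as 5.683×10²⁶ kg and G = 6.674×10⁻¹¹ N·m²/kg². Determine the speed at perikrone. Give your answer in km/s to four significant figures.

μ = GM = 6.674×10⁻¹¹ × 5.683×10²⁶ = 3.793×10¹⁶ m³/s².
r_p = 58230 + 55160 = 113390 km = 1.1339×10⁸ m.
r_a = 58230 + 520000 = 578230 km = 5.7823×10⁸ m.
Semi-major axis a = (r_p + r_a)/2 = 3.4581×10⁵ km = 3.458×10⁸ m.
Vis-viva: v² = μ(2/r − 1/a) = 3.793×10¹⁶ × (1.764×10⁻⁸ − 2.892×10⁻⁹) = 5.593×10⁸ m²/s².
v = 23650 m/s = 23.65 km/s.

v ≈ 23.65 km/s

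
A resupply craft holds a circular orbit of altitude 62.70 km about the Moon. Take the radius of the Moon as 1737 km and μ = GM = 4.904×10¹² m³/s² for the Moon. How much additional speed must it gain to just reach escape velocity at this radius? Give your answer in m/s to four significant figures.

Δv ≈ 683.8 m/s

r = 1737 + 62.70 = 1799.7 km = 1.7997×10⁶ m.
Circular speed v_c = √(μ/r) = 1651 m/s.
Escape speed v_esc = √(2μ/r) = √2 × v_c = 2334 m/s.
Δv = v_esc − v_c = 683.8 m/s.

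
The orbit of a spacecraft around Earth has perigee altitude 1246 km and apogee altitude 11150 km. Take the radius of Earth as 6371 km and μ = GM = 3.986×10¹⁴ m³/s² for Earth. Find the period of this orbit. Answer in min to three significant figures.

T ≈ 234 min

r_p = 6371 + 1246 = 7617.0 km = 7.6170×10⁶ m.
r_a = 6371 + 11150 = 17521 km = 1.7521×10⁷ m.
Semi-major axis a = (r_p + r_a)/2 = (7617.0 + 17521)/2 = 12569 km = 1.257×10⁷ m.
By Kepler's third law T = 2π√(a³/μ) = 2π × 2.232×10³ = 1.402×10⁴ s.
= 233.7 min.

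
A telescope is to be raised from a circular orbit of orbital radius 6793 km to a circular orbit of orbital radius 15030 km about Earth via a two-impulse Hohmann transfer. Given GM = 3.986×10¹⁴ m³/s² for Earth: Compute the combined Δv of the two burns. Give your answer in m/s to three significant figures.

r₁ = 6793 km = 6.793×10⁶ m.
r₂ = 15030 km = 1.503×10⁷ m.
Transfer ellipse a_t = (r₁ + r₂)/2 = 1.091×10⁷ m.
At r₁: circular v_c1 = √(μ/r₁) = 7660 m/s; transfer-perigee v_p = √[μ(2/r₁ − 1/a_t)] = 8990 m/s.
Δv₁ = v_p − v_c1 = 1330 m/s.
At r₂: circular v_c2 = √(μ/r₂) = 5150 m/s; transfer-apogee v_a = √[μ(2/r₂ − 1/a_t)] = 4063 m/s.
Δv₂ = v_c2 − v_a = 1086 m/s.
Total Δv = Δv₁ + Δv₂ = 2417 m/s.

Δv_total ≈ 2420 m/s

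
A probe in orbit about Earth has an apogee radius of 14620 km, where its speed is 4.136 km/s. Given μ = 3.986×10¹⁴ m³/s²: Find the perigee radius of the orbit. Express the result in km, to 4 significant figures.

perigee radius ≈ 6683 km

r_a = 1.462×10⁷ m.
Specific energy ε = v²/2 − μ/r = -1.871×10⁷ J/kg, so a = −μ/(2ε) = 1.065×10⁷ m.
The apsides satisfy r_p + r_a = 2a, so the perigee radius is 2a − r_a = 6.683×10⁶ m = 6683.2 km.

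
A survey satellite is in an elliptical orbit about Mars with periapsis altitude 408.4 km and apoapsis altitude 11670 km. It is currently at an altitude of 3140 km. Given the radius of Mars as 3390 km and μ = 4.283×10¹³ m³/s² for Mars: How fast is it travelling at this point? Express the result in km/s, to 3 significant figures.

v ≈ 2.93 km/s

r_p = 3390 + 408.4 = 3798.4 km = 3.7984×10⁶ m.
r_a = 3390 + 11670 = 15060 km = 1.5060×10⁷ m.
r = 3390 + 3140 = 6530.0 km = 6.530×10⁶ m.
Semi-major axis a = (r_p + r_a)/2 = 9429.2 km = 9.429×10⁶ m.
Vis-viva: v² = μ(2/r − 1/a) = 4.283×10¹³ × (3.063×10⁻⁷ − 1.061×10⁻⁷) = 8.576×10⁶ m²/s².
v = 2928 m/s = 2.928 km/s.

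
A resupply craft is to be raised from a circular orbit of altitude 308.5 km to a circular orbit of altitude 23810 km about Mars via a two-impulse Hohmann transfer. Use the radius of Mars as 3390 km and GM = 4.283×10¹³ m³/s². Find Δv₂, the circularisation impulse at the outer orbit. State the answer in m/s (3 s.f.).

Δv ≈ 641 m/s

r₁ = 3390 + 308.5 = 3698.5 km = 3.6985×10⁶ m.
r₂ = 3390 + 23810 = 27200 km = 2.7200×10⁷ m.
Transfer ellipse a_t = (r₁ + r₂)/2 = 1.545×10⁷ m.
At r₁: circular v_c1 = √(μ/r₁) = 3403 m/s; transfer-periapsis v_p = √[μ(2/r₁ − 1/a_t)] = 4515 m/s.
At r₂: circular v_c2 = √(μ/r₂) = 1255 m/s; transfer-apoapsis v_a = √[μ(2/r₂ − 1/a_t)] = 614.0 m/s.
Δv₂ = v_c2 − v_a = 640.9 m/s.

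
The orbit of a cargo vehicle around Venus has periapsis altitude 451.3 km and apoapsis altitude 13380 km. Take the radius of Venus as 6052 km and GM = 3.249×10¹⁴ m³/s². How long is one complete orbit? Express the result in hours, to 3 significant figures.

T ≈ 4.52 hours

r_p = 6052 + 451.3 = 6503.3 km = 6.5033×10⁶ m.
r_a = 6052 + 13380 = 19432 km = 1.9432×10⁷ m.
Semi-major axis a = (r_p + r_a)/2 = (6503.3 + 19432)/2 = 12968 km = 1.297×10⁷ m.
By Kepler's third law T = 2π√(a³/μ) = 2π × 2.591×10³ = 1.628×10⁴ s.
= 4.522 hours.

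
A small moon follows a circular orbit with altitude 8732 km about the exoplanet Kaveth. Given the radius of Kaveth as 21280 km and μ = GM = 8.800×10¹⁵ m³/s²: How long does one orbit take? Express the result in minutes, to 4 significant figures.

T ≈ 183.5 minutes

r = 21280 + 8732 = 30012 km = 3.0012×10⁷ m.
Kepler's third law: T = 2π√(r³/μ) = 2π√((3.001×10⁷)³ / 8.800×10¹⁵).
r³/μ = 3.072×10⁶ s², so T = 2π × 1.753×10³ = 1.101×10⁴ s.
Converting: 1.101×10⁴ s ÷ 60.00 = 183.5 minutes.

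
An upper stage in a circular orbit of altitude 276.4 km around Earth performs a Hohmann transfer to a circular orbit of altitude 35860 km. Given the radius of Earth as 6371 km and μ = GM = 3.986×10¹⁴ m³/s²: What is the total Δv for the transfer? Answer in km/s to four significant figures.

r₁ = 6371 + 276.4 = 6647.4 km = 6.6474×10⁶ m.
r₂ = 6371 + 35860 = 42231 km = 4.2231×10⁷ m.
Transfer ellipse a_t = (r₁ + r₂)/2 = 2.444×10⁷ m.
At r₁: circular v_c1 = √(μ/r₁) = 7744 m/s; transfer-perigee v_p = √[μ(2/r₁ − 1/a_t)] = 10180 m/s.
Δv₁ = v_p − v_c1 = 2436 m/s.
At r₂: circular v_c2 = √(μ/r₂) = 3072 m/s; transfer-apogee v_a = √[μ(2/r₂ − 1/a_t)] = 1602 m/s.
Δv₂ = v_c2 − v_a = 1470 m/s.
Total Δv = Δv₁ + Δv₂ = 3906 m/s = 3.906 km/s.

Δv_total ≈ 3.906 km/s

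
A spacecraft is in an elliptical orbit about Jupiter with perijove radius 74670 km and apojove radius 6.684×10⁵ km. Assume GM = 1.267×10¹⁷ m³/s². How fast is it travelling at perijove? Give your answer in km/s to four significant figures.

v ≈ 55.25 km/s

Semi-major axis a = (r_p + r_a)/2 = 3.7154×10⁵ km = 3.715×10⁸ m.
Vis-viva: v² = μ(2/r − 1/a) = 1.267×10¹⁷ × (2.678×10⁻⁸ − 2.692×10⁻⁹) = 3.053×10⁹ m²/s².
v = 55250 m/s = 55.25 km/s.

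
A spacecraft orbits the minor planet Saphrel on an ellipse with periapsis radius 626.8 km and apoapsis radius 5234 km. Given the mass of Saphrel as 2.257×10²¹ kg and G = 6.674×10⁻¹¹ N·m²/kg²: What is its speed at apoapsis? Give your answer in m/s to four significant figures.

v ≈ 78.46 m/s

μ = GM = 6.674×10⁻¹¹ × 2.257×10²¹ = 1.506×10¹¹ m³/s².
Semi-major axis a = (r_p + r_a)/2 = 2930.4 km = 2.930×10⁶ m.
Vis-viva: v² = μ(2/r − 1/a) = 1.506×10¹¹ × (3.821×10⁻⁷ − 3.413×10⁻⁷) = 6.156×10³ m²/s².
v = 78.46 m/s.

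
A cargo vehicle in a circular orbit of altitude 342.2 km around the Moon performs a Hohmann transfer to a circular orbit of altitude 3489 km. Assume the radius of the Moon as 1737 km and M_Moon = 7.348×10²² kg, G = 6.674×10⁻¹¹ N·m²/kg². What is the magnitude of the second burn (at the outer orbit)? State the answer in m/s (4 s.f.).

Δv ≈ 237.8 m/s

μ = GM = 6.674×10⁻¹¹ × 7.348×10²² = 4.904×10¹² m³/s².
r₁ = 1737 + 342.2 = 2079.2 km = 2.0792×10⁶ m.
r₂ = 1737 + 3489 = 5226.0 km = 5.2260×10⁶ m.
Transfer ellipse a_t = (r₁ + r₂)/2 = 3.653×10⁶ m.
At r₁: circular v_c1 = √(μ/r₁) = 1536 m/s; transfer-perilune v_p = √[μ(2/r₁ − 1/a_t)] = 1837 m/s.
At r₂: circular v_c2 = √(μ/r₂) = 968.7 m/s; transfer-apolune v_a = √[μ(2/r₂ − 1/a_t)] = 730.9 m/s.
Δv₂ = v_c2 − v_a = 237.8 m/s.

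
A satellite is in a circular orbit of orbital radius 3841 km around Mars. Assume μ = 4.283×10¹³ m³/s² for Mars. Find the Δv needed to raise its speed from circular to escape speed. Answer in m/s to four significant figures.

Δv ≈ 1383 m/s

r = 3841 km = 3.841×10⁶ m.
Circular speed v_c = √(μ/r) = 3339 m/s.
Escape speed v_esc = √(2μ/r) = √2 × v_c = 4722 m/s.
Δv = v_esc − v_c = 1383 m/s.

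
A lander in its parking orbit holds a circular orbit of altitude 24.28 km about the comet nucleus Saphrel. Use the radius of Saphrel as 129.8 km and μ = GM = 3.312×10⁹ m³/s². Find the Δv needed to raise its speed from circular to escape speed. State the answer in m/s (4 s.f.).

Δv ≈ 60.73 m/s

r = 129.8 + 24.28 = 154.08 km = 1.5408×10⁵ m.
Circular speed v_c = √(μ/r) = 146.6 m/s.
Escape speed v_esc = √(2μ/r) = √2 × v_c = 207.3 m/s.
Δv = v_esc − v_c = 60.73 m/s.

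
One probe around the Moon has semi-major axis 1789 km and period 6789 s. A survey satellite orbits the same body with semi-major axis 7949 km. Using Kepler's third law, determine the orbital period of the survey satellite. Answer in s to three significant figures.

T₂ ≈ 63600 s

Kepler's third law: T² ∝ a³, so T₂ = T₁ (a₂/a₁)^(3/2).
a₂/a₁ = 4.443, (a₂/a₁)^(3/2) = 9.366.
T₂ = 6789 × 9.366 = 63590 s.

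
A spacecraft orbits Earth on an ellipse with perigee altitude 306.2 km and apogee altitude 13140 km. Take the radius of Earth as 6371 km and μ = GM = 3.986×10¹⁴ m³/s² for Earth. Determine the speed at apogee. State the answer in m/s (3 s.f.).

r_p = 6371 + 306.2 = 6677.2 km = 6.6772×10⁶ m.
r_a = 6371 + 13140 = 19511 km = 1.9511×10⁷ m.
Semi-major axis a = (r_p + r_a)/2 = 13094 km = 1.309×10⁷ m.
Vis-viva: v² = μ(2/r − 1/a) = 3.986×10¹⁴ × (1.025×10⁻⁷ − 7.637×10⁻⁸) = 1.042×10⁷ m²/s².
v = 3228 m/s.

v ≈ 3230 m/s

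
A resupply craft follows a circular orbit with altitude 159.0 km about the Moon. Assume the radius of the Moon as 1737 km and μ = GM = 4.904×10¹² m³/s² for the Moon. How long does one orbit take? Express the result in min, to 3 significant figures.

r = 1737 + 159.0 = 1896.0 km = 1.8960×10⁶ m.
Kepler's third law: T = 2π√(r³/μ) = 2π√((1.896×10⁶)³ / 4.904×10¹²).
r³/μ = 1.390×10⁶ s², so T = 2π × 1.179×10³ = 7.407×10³ s.
Converting: 7.407×10³ s ÷ 60.00 = 123.5 min.

T ≈ 123 min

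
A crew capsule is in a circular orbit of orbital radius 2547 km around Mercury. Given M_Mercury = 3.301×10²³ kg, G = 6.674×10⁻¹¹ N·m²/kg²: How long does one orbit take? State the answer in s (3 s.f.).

μ = GM = 6.674×10⁻¹¹ × 3.301×10²³ = 2.203×10¹³ m³/s².
r = 2547 km = 2.547×10⁶ m.
Kepler's third law: T = 2π√(r³/μ) = 2π√((2.547×10⁶)³ / 2.203×10¹³).
r³/μ = 7.500×10⁵ s², so T = 2π × 8.660×10² = 5.441×10³ s.

T ≈ 5440 s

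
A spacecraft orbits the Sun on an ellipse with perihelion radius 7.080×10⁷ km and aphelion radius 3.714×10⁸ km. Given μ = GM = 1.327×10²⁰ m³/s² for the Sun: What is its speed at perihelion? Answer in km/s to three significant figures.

v ≈ 56.1 km/s

Semi-major axis a = (r_p + r_a)/2 = 2.2110×10⁸ km = 2.211×10¹¹ m.
Vis-viva: v² = μ(2/r − 1/a) = 1.327×10²⁰ × (2.825×10⁻¹¹ − 4.523×10⁻¹²) = 3.148×10⁹ m²/s².
v = 56110 m/s = 56.11 km/s.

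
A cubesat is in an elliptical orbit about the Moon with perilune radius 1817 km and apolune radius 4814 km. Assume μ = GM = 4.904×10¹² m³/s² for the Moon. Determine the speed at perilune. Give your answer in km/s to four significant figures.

v ≈ 1.980 km/s

Semi-major axis a = (r_p + r_a)/2 = 3315.5 km = 3.316×10⁶ m.
Vis-viva: v² = μ(2/r − 1/a) = 4.904×10¹² × (1.101×10⁻⁶ − 3.016×10⁻⁷) = 3.919×10⁶ m²/s².
v = 1980 m/s = 1.980 km/s.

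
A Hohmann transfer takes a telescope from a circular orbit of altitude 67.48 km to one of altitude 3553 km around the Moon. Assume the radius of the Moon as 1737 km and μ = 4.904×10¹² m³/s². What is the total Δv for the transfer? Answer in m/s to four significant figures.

Δv_total ≈ 640.7 m/s

r₁ = 1737 + 67.48 = 1804.5 km = 1.8045×10⁶ m.
r₂ = 1737 + 3553 = 5290.0 km = 5.2900×10⁶ m.
Transfer ellipse a_t = (r₁ + r₂)/2 = 3.547×10⁶ m.
At r₁: circular v_c1 = √(μ/r₁) = 1649 m/s; transfer-perilune v_p = √[μ(2/r₁ − 1/a_t)] = 2013 m/s.
Δv₁ = v_p − v_c1 = 364.6 m/s.
At r₂: circular v_c2 = √(μ/r₂) = 962.8 m/s; transfer-apolune v_a = √[μ(2/r₂ − 1/a_t)] = 686.7 m/s.
Δv₂ = v_c2 − v_a = 276.1 m/s.
Total Δv = Δv₁ + Δv₂ = 640.7 m/s.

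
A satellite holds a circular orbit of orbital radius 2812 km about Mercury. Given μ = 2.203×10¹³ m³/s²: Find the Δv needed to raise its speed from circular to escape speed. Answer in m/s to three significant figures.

r = 2812 km = 2.812×10⁶ m.
Circular speed v_c = √(μ/r) = 2799 m/s.
Escape speed v_esc = √(2μ/r) = √2 × v_c = 3958 m/s.
Δv = v_esc − v_c = 1159 m/s.

Δv ≈ 1160 m/s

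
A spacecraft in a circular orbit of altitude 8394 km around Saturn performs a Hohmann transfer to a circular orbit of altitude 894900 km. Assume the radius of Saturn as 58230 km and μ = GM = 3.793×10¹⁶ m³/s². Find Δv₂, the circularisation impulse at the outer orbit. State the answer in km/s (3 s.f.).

r₁ = 58230 + 8394 = 66624 km = 6.6624×10⁷ m.
r₂ = 58230 + 894900 = 953130 km = 9.5313×10⁸ m.
Transfer ellipse a_t = (r₁ + r₂)/2 = 5.099×10⁸ m.
At r₁: circular v_c1 = √(μ/r₁) = 23860 m/s; transfer-perikrone v_p = √[μ(2/r₁ − 1/a_t)] = 32620 m/s.
At r₂: circular v_c2 = √(μ/r₂) = 6308 m/s; transfer-apokrone v_a = √[μ(2/r₂ − 1/a_t)] = 2280 m/s.
Δv₂ = v_c2 − v_a = 4028 m/s.
= 4.028 km/s.

Δv ≈ 4.03 km/s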